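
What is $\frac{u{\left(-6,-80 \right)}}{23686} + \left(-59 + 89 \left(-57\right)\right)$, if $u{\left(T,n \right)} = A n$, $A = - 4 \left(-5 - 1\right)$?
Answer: $- \frac{60779236}{11843} \approx -5132.1$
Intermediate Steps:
$A = 24$ ($A = \left(-4\right) \left(-6\right) = 24$)
$u{\left(T,n \right)} = 24 n$
$\frac{u{\left(-6,-80 \right)}}{23686} + \left(-59 + 89 \left(-57\right)\right) = \frac{24 \left(-80\right)}{23686} + \left(-59 + 89 \left(-57\right)\right) = \left(-1920\right) \frac{1}{23686} - 5132 = - \frac{960}{11843} - 5132 = - \frac{60779236}{11843}$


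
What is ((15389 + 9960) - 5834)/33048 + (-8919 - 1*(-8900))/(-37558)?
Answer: 122262047/206869464 ≈ 0.59101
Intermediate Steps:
((15389 + 9960) - 5834)/33048 + (-8919 - 1*(-8900))/(-37558) = (25349 - 5834)*(1/33048) + (-8919 + 8900)*(-1/37558) = 19515*(1/33048) - 19*(-1/37558) = 6505/11016 + 19/37558 = 122262047/206869464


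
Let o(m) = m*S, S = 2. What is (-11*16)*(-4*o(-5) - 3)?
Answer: -6512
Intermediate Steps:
o(m) = 2*m (o(m) = m*2 = 2*m)
(-11*16)*(-4*o(-5) - 3) = (-11*16)*(-8*(-5) - 3) = -176*(-4*(-10) - 3) = -176*(40 - 3) = -176*37 = -6512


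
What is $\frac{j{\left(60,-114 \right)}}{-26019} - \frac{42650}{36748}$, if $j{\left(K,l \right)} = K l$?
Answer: $- \frac{47686335}{53119234} \approx -0.89772$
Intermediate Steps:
$\frac{j{\left(60,-114 \right)}}{-26019} - \frac{42650}{36748} = \frac{60 \left(-114\right)}{-26019} - \frac{42650}{36748} = \left(-6840\right) \left(- \frac{1}{26019}\right) - \frac{21325}{18374} = \frac{760}{2891} - \frac{21325}{18374} = - \frac{47686335}{53119234}$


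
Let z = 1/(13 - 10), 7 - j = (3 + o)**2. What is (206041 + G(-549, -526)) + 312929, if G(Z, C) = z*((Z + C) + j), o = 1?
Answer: 1555826/3 ≈ 5.1861e+5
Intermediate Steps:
j = -9 (j = 7 - (3 + 1)**2 = 7 - 1*4**2 = 7 - 1*16 = 7 - 16 = -9)
z = 1/3 ≈ 0.33333
G(Z, C) = -3 + C/3 + Z/3 (G(Z, C) = ((Z + C) - 9)/3 = ((C + Z) - 9)/3 = (-9 + C + Z)/3 = -3 + C/3 + Z/3)
(206041 + G(-549, -526)) + 312929 = (206041 + (-3 + (1/3)*(-526) + (1/3)*(-549))) + 312929 = (206041 + (-3 - 526/3 - 183)) + 312929 = (206041 - 1084/3) + 312929 = 617039/3 + 312929 = 1555826/3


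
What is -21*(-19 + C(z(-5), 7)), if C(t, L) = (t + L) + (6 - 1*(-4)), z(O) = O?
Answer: 147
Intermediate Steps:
C(t, L) = 10 + L + t (C(t, L) = (L + t) + (6 + 4) = (L + t) + 10 = 10 + L + t)
-21*(-19 + C(z(-5), 7)) = -21*(-19 + (10 + 7 - 5)) = -21*(-19 + 12) = -21*(-7) = 147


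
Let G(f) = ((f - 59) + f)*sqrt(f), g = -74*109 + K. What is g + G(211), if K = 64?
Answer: -8002 + 363*sqrt(211) ≈ -2729.1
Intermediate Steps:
g = -8002 (g = -74*109 + 64 = -8066 + 64 = -8002)
G(f) = sqrt(f)*(-59 + 2*f) (G(f) = ((-59 + f) + f)*sqrt(f) = (-59 + 2*f)*sqrt(f) = sqrt(f)*(-59 + 2*f))
g + G(211) = -8002 + sqrt(211)*(-59 + 2*211) = -8002 + sqrt(211)*(-59 + 422) = -8002 + sqrt(211)*363 = -8002 + 363*sqrt(211)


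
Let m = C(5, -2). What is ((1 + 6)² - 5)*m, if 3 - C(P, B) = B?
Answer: 220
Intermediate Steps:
C(P, B) = 3 - B
m = 5 (m = 3 - 1*(-2) = 3 + 2 = 5)
((1 + 6)² - 5)*m = ((1 + 6)² - 5)*5 = (7² - 5)*5 = (49 - 5)*5 = 44*5 = 220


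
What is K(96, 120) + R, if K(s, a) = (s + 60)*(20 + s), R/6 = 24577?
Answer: 165558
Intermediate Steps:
R = 147462 (R = 6*24577 = 147462)
K(s, a) = (20 + s)*(60 + s) (K(s, a) = (60 + s)*(20 + s) = (20 + s)*(60 + s))
K(96, 120) + R = (1200 + 96² + 80*96) + 147462 = (1200 + 9216 + 7680) + 147462 = 18096 + 147462 = 165558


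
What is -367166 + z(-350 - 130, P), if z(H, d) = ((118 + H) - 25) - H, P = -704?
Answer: -367073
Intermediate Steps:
z(H, d) = 93 (z(H, d) = (93 + H) - H = 93)
-367166 + z(-350 - 130, P) = -367166 + 93 = -367073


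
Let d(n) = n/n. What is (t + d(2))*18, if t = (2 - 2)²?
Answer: 18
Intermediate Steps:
d(n) = 1
t = 0 (t = 0² = 0)
(t + d(2))*18 = (0 + 1)*18 = 1*18 = 18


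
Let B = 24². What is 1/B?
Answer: 1/576 ≈ 0.0017361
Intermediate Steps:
B = 576
1/B = 1/576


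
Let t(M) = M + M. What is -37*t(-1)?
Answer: 74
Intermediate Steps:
t(M) = 2*M
-37*t(-1) = -74*(-1) = -37*(-2) = 74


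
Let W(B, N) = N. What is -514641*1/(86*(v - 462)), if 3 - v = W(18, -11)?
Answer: 514641/38528 ≈ 13.358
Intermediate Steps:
v = 14 (v = 3 - 1*(-11) = 3 + 11 = 14)
-514641*1/(86*(v - 462)) = -514641*1/(86*(14 - 462)) = -514641/((-448*86)) = -514641/(-38528) = -514641*(-1/38528) = 514641/38528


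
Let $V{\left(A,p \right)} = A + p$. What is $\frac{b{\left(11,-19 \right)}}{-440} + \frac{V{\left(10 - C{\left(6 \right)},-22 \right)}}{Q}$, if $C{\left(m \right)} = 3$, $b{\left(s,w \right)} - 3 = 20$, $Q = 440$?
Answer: $- \frac{19}{220} \approx -0.086364$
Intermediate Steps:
$b{\left(s,w \right)} = 23$ ($b{\left(s,w \right)} = 3 + 20 = 23$)
$\frac{b{\left(11,-19 \right)}}{-440} + \frac{V{\left(10 - C{\left(6 \right)},-22 \right)}}{Q} = \frac{23}{-440} + \frac{\left(10 - 3\right) - 22}{440} = 23 \left(- \frac{1}{440}\right) + \left(\left(10 - 3\right) - 22\right) \frac{1}{440} = - \frac{23}{440} + \left(7 - 22\right) \frac{1}{440} = - \frac{23}{440} - \frac{3}{88} = - \frac{19}{220}$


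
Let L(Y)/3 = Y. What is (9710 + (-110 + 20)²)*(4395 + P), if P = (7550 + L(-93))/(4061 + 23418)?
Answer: 2151046847560/27479 ≈ 7.8280e+7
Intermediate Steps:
L(Y) = 3*Y
P = 7271/27479 (P = (7550 + 3*(-93))/(4061 + 23418) = (7550 - 279)/27479 = 7271*(1/27479) = 7271/27479 ≈ 0.26460)
(9710 + (-110 + 20)²)*(4395 + P) = (9710 + (-110 + 20)²)*(4395 + 7271/27479) = (9710 + (-90)²)*(120777476/27479) = (9710 + 8100)*(120777476/27479) = 17810*(120777476/27479) = 2151046847560/27479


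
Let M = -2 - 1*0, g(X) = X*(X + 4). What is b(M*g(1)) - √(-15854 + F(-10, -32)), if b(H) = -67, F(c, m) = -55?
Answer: -67 - I*√15909 ≈ -67.0 - 126.13*I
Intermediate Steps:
g(X) = X*(4 + X)
M = -2 (M = -2 + 0 = -2)
b(M*g(1)) - √(-15854 + F(-10, -32)) = -67 - √(-15854 - 55) = -67 - √(-15909) = -67 - I*√15909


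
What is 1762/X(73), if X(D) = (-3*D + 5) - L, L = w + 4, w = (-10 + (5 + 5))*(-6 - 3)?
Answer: -881/109 ≈ -8.0826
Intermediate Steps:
w = 0 (w = (-10 + 10)*(-9) = 0*(-9) = 0)
L = 4 (L = 0 + 4 = 4)
X(D) = 1 - 3*D (X(D) = (-3*D + 5) - 1*4 = (5 - 3*D) - 4 = 1 - 3*D)
1762/X(73) = 1762/(1 - 3*73) = 1762/(1 - 219) = 1762/(-218) = 1762*(-1/218) = -881/109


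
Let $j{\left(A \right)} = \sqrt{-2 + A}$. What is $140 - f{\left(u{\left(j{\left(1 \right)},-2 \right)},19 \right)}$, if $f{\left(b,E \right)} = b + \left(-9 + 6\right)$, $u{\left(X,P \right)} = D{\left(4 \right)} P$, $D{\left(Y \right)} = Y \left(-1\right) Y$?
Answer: $111$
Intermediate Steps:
$D{\left(Y \right)} = - Y^{2}$ ($D{\left(Y \right)} = - Y Y = - Y^{2}$)
$u{\left(X,P \right)} = - 16 P$ ($u{\left(X,P \right)} = - 4^{2} P = \left(-1\right) 16 P = - 16 P$)
$f{\left(b,E \right)} = -3 + b$ ($f{\left(b,E \right)} = b - 3 = -3 + b$)
$140 - f{\left(u{\left(j{\left(1 \right)},-2 \right)},19 \right)} = 140 - \left(-3 - -32\right) = 140 - \left(-3 + 32\right) = 140 - 29 = 111$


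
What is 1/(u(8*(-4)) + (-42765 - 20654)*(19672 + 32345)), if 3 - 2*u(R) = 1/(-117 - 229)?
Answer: -692/2282815356077 ≈ -3.0313e-10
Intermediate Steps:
u(R) = 1039/692 (u(R) = 3/2 - 1/(2*(-117 - 229)) = 3/2 - ½/(-346) = 3/2 - ½*(-1/346) = 3/2 + 1/692 = 1039/692)
1/(u(8*(-4)) + (-42765 - 20654)*(19672 + 32345)) = 1/(1039/692 + (-42765 - 20654)*(19672 + 32345)) = 1/(1039/692 - 63419*52017) = 1/(1039/692 - 3298866123) = 1/(-2282815356077/692) = -692/2282815356077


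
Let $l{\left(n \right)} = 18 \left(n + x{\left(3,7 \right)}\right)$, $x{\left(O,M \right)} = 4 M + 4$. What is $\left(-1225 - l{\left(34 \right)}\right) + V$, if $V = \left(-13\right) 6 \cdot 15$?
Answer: $-3583$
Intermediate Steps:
$x{\left(O,M \right)} = 4 + 4 M$
$V = -1170$ ($V = \left(-78\right) 15 = -1170$)
$l{\left(n \right)} = 576 + 18 n$ ($l{\left(n \right)} = 18 \left(n + \left(4 + 4 \cdot 7\right)\right) = 18 \left(n + \left(4 + 28\right)\right) = 18 \left(n + 32\right) = 18 \left(32 + n\right) = 576 + 18 n$)
$\left(-1225 - l{\left(34 \right)}\right) + V = \left(-1225 - \left(576 + 18 \cdot 34\right)\right) - 1170 = \left(-1225 - \left(576 + 612\right)\right) - 1170 = \left(-1225 - 1188\right) - 1170 = -2413 - 1170 = -3583$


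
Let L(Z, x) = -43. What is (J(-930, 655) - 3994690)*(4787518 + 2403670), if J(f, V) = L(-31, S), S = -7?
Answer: -28726876012804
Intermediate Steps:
J(f, V) = -43
(J(-930, 655) - 3994690)*(4787518 + 2403670) = (-43 - 3994690)*(4787518 + 2403670) = -3994733*7191188 = -28726876012804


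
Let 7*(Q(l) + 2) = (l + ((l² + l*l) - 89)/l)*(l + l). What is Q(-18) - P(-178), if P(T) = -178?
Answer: 2998/7 ≈ 428.29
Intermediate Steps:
Q(l) = -2 + 2*l*(l + (-89 + 2*l²)/l)/7 (Q(l) = -2 + ((l + ((l² + l*l) - 89)/l)*(l + l))/7 = -2 + ((l + ((l² + l²) - 89)/l)*(2*l))/7 = -2 + ((l + (2*l² - 89)/l)*(2*l))/7 = -2 + ((l + (-89 + 2*l²)/l)*(2*l))/7 = -2 + (2*l*(l + (-89 + 2*l²)/l))/7 = -2 + 2*l*(l + (-89 + 2*l²)/l)/7)
Q(-18) - P(-178) = (-192/7 + (6/7)*(-18)²) - 1*(-178) = (-192/7 + (6/7)*324) + 178 = (-192/7 + 1944/7) + 178 = 1752/7 + 178 = 2998/7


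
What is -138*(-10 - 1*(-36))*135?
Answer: -484380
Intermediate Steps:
-138*(-10 - 1*(-36))*135 = -138*(-10 + 36)*135 = -138*26*135 = -3588*135 = -484380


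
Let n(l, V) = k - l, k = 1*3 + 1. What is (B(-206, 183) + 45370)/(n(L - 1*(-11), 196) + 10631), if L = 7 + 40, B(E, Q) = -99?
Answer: 45271/10577 ≈ 4.2801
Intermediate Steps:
k = 4 (k = 3 + 1 = 4)
L = 47
n(l, V) = 4 - l
(B(-206, 183) + 45370)/(n(L - 1*(-11), 196) + 10631) = (-99 + 45370)/((4 - (47 - 1*(-11))) + 10631) = 45271/((4 - (47 + 11)) + 10631) = 45271/((4 - 1*58) + 10631) = 45271/((4 - 58) + 10631) = 45271/(-54 + 10631) = 45271/10577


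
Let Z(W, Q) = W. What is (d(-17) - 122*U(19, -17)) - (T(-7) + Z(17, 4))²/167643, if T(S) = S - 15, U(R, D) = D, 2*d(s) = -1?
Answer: 695215471/335286 ≈ 2073.5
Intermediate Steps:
d(s) = -½ (d(s) = (½)*(-1) = -½)
T(S) = -15 + S
(d(-17) - 122*U(19, -17)) - (T(-7) + Z(17, 4))²/167643 = (-½ - 122*(-17)) - ((-15 - 7) + 17)²/167643 = (-½ + 2074) - (-22 + 17)²/167643 = 4147/2 - (-5)²/167643 = 4147/2 - 25/167643 = 695215471/335286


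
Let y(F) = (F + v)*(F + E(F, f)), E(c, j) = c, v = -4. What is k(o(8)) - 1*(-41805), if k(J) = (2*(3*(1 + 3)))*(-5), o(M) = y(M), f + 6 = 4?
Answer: 41685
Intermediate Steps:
f = -2 (f = -6 + 4 = -2)
y(F) = 2*F*(-4 + F) (y(F) = (F - 4)*(F + F) = (-4 + F)*(2*F) = 2*F*(-4 + F))
o(M) = 2*M*(-4 + M)
k(J) = -120 (k(J) = (2*(3*4))*(-5) = (2*12)*(-5) = 24*(-5) = -120)
k(o(8)) - 1*(-41805) = -120 - 1*(-41805) = -120 + 41805 = 41685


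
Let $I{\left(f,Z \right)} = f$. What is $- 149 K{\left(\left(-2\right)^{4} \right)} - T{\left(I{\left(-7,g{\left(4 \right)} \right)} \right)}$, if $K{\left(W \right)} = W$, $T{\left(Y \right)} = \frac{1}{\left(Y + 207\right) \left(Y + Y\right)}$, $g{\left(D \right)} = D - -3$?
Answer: $- \frac{6675199}{2800} \approx -2384.0$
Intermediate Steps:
$g{\left(D \right)} = 3 + D$ ($g{\left(D \right)} = D + 3 = 3 + D$)
$T{\left(Y \right)} = \frac{1}{2 Y \left(207 + Y\right)}$ ($T{\left(Y \right)} = \frac{1}{\left(207 + Y\right) 2 Y} = \frac{1}{2 Y \left(207 + Y\right)}$)
$- 149 K{\left(\left(-2\right)^{4} \right)} - T{\left(I{\left(-7,g{\left(4 \right)} \right)} \right)} = - 149 \left(-2\right)^{4} - \frac{1}{2 \left(-7\right) \left(207 - 7\right)} = \left(-149\right) 16 - \frac{1}{2} \left(- \frac{1}{7}\right) \frac{1}{200} = -2384 - \frac{1}{2} \left(- \frac{1}{7}\right) \frac{1}{200} = -2384 - - \frac{1}{2800} = -2384 + \frac{1}{2800} = - \frac{6675199}{2800}$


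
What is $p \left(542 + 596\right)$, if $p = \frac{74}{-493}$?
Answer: $- \frac{84212}{493} \approx -170.82$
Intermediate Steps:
$p = - \frac{74}{493}$ ($p = 74 \left(- \frac{1}{493}\right) = - \frac{74}{493} \approx -0.1501$)
$p \left(542 + 596\right) = - \frac{74 \left(542 + 596\right)}{493} = \left(- \frac{74}{493}\right) 1138 = - \frac{84212}{493}$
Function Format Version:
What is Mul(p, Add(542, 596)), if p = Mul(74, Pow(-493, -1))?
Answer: Rational(-84212, 493) ≈ -170.82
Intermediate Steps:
p = Rational(-74, 493) (p = Mul(74, Rational(-1, 493)) = Rational(-74, 493) ≈ -0.15010)
Mul(p, Add(542, 596)) = Mul(Rational(-74, 493), Add(542, 596)) = Mul(Rational(-74, 493), 1138) = Rational(-84212, 493)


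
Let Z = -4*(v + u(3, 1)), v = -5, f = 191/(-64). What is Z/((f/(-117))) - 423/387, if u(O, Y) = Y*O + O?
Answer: -1296913/8213 ≈ -157.91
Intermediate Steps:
f = -191/64 (f = 191*(-1/64) = -191/64 ≈ -2.9844)
u(O, Y) = O + O*Y (u(O, Y) = O*Y + O = O + O*Y)
Z = -4 (Z = -4*(-5 + 3*(1 + 1)) = -4*(-5 + 3*2) = -4*(-5 + 6) = -4*1 = -4)
Z/((f/(-117))) - 423/387 = -4/((-191/64/(-117))) - 423/387 = -4/((-191/64*(-1/117))) - 423*1/387 = -4/191/7488 - 47/43 = -4*7488/191 - 47/43 = -29952/191 - 47/43 = -1296913/8213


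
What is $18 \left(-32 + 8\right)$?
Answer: $-432$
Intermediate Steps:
$18 \left(-32 + 8\right) = 18 \left(-24\right) = -432$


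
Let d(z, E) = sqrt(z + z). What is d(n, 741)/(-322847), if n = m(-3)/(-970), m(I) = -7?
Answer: -sqrt(3395)/156580795 ≈ -3.7212e-7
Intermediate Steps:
n = 7/970 (n = -7/(-970) = -7*(-1/970) = 7/970 ≈ 0.0072165)
d(z, E) = sqrt(2)*sqrt(z) (d(z, E) = sqrt(2*z) = sqrt(2)*sqrt(z))
d(n, 741)/(-322847) = (sqrt(2)*sqrt(7/970))/(-322847) = (sqrt(2)*(sqrt(6790)/970))*(-1/322847) = (sqrt(3395)/485)*(-1/322847) = -sqrt(3395)/156580795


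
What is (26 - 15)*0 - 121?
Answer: -121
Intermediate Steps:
(26 - 15)*0 - 121 = 11*0 - 121 = 0 - 121 = -121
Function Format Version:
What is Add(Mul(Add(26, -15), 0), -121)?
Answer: -121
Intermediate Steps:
Add(Mul(Add(26, -15), 0), -121) = Add(Mul(11, 0), -121) = Add(0, -121) = -121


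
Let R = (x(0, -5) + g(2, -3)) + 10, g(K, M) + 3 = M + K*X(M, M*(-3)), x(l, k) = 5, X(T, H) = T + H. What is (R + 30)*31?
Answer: 1581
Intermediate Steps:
X(T, H) = H + T
g(K, M) = -3 + M - 2*K*M (g(K, M) = -3 + (M + K*(M*(-3) + M)) = -3 + (M + K*(-3*M + M)) = -3 + (M + K*(-2*M)) = -3 + (M - 2*K*M) = -3 + M - 2*K*M)
R = 21 (R = (5 + (-3 - 3 - 2*2*(-3))) + 10 = (5 + (-3 - 3 + 12)) + 10 = (5 + 6) + 10 = 11 + 10 = 21)
(R + 30)*31 = (21 + 30)*31 = 51*31 = 1581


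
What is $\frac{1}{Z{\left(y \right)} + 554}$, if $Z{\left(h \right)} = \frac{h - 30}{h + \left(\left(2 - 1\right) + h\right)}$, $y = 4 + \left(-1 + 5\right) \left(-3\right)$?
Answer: $\frac{15}{8348} \approx 0.0017968$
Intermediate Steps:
$y = -8$ ($y = 4 + 4 \left(-3\right) = 4 - 12 = -8$)
$Z{\left(h \right)} = \frac{-30 + h}{1 + 2 h}$ ($Z{\left(h \right)} = \frac{-30 + h}{h + \left(1 + h\right)} = \frac{-30 + h}{1 + 2 h}$)
$\frac{1}{Z{\left(y \right)} + 554} = \frac{1}{\frac{-30 - 8}{1 + 2 \left(-8\right)} + 554} = \frac{1}{\frac{1}{1 - 16} \left(-38\right) + 554} = \frac{1}{\frac{1}{-15} \left(-38\right) + 554} = \frac{1}{\left(- \frac{1}{15}\right) \left(-38\right) + 554} = \frac{1}{\frac{38}{15} + 554} = \frac{1}{\frac{8348}{15}} = \frac{15}{8348}$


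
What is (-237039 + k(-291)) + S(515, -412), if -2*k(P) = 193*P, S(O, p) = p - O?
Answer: -419769/2 ≈ -2.0988e+5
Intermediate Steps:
k(P) = -193*P/2
(-237039 + k(-291)) + S(515, -412) = (-237039 - 193/2*(-291)) + (-412 - 1*515) = (-237039 + 56163/2) + (-412 - 515) = -417915/2 - 927 = -419769/2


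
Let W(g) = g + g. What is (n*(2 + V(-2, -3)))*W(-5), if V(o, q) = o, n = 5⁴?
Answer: 0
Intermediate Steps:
n = 625
W(g) = 2*g
(n*(2 + V(-2, -3)))*W(-5) = (625*(2 - 2))*(2*(-5)) = (625*0)*(-10) = 0*(-10) = 0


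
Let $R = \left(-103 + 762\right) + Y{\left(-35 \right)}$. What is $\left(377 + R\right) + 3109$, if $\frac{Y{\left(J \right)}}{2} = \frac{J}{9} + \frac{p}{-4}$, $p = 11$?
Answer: $\frac{74371}{18} \approx 4131.7$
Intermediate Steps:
$Y{\left(J \right)} = - \frac{11}{2} + \frac{2 J}{9}$ ($Y{\left(J \right)} = 2 \left(\frac{J}{9} + \frac{11}{-4}\right) = 2 \left(J \frac{1}{9} + 11 \left(- \frac{1}{4}\right)\right) = 2 \left(\frac{J}{9} - \frac{11}{4}\right) = 2 \left(- \frac{11}{4} + \frac{J}{9}\right) = - \frac{11}{2} + \frac{2 J}{9}$)
$R = \frac{11623}{18}$ ($R = \left(-103 + 762\right) + \left(- \frac{11}{2} + \frac{2}{9} \left(-35\right)\right) = 659 - \frac{239}{18} = \frac{11623}{18} \approx 645.72$)
$\left(377 + R\right) + 3109 = \left(377 + \frac{11623}{18}\right) + 3109 = \frac{18409}{18} + 3109 = \frac{74371}{18}$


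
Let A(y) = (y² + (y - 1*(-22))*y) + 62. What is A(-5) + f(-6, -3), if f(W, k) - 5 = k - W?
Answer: 10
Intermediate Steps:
A(y) = 62 + y² + y*(22 + y) (A(y) = (y² + (y + 22)*y) + 62 = (y² + (22 + y)*y) + 62 = (y² + y*(22 + y)) + 62 = 62 + y² + y*(22 + y))
f(W, k) = 5 + k - W (f(W, k) = 5 + (k - W) = 5 + k - W)
A(-5) + f(-6, -3) = (62 + 2*(-5)² + 22*(-5)) + (5 - 3 - 1*(-6)) = (62 + 2*25 - 110) + (5 - 3 + 6) = (62 + 50 - 110) + 8 = 2 + 8 = 10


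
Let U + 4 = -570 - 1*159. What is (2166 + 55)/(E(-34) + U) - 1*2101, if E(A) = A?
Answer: -1613688/767 ≈ -2103.9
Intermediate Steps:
U = -733 (U = -4 + (-570 - 1*159) = -4 + (-570 - 159) = -4 - 729 = -733)
(2166 + 55)/(E(-34) + U) - 1*2101 = (2166 + 55)/(-34 - 733) - 1*2101 = 2221/(-767) - 2101 = 2221*(-1/767) - 2101 = -2221/767 - 2101 = -1613688/767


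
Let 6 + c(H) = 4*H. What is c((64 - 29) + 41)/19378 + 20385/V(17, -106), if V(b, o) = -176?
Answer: -197484041/1705264 ≈ -115.81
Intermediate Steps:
c(H) = -6 + 4*H
c((64 - 29) + 41)/19378 + 20385/V(17, -106) = (-6 + 4*((64 - 29) + 41))/19378 + 20385/(-176) = (-6 + 4*(35 + 41))*(1/19378) + 20385*(-1/176) = (-6 + 4*76)*(1/19378) - 20385/176 = (-6 + 304)*(1/19378) - 20385/176 = 298*(1/19378) - 20385/176 = 149/9689 - 20385/176 = -197484041/1705264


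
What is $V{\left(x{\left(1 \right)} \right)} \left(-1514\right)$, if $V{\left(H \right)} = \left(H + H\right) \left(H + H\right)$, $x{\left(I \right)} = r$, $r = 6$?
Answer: $-218016$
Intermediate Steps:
$x{\left(I \right)} = 6$
$V{\left(H \right)} = 4 H^{2}$ ($V{\left(H \right)} = 2 H 2 H = 4 H^{2}$)
$V{\left(x{\left(1 \right)} \right)} \left(-1514\right) = 4 \cdot 6^{2} \left(-1514\right) = 4 \cdot 36 \left(-1514\right) = 144 \left(-1514\right) = -218016$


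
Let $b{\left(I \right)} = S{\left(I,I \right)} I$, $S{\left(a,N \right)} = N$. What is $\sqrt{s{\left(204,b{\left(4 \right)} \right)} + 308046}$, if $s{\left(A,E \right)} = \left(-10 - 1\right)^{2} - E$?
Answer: $3 \sqrt{34239} \approx 555.11$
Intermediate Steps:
$b{\left(I \right)} = I^{2}$ ($b{\left(I \right)} = I I = I^{2}$)
$s{\left(A,E \right)} = 121 - E$ ($s{\left(A,E \right)} = \left(-11\right)^{2} - E = 121 - E$)
$\sqrt{s{\left(204,b{\left(4 \right)} \right)} + 308046} = \sqrt{\left(121 - 4^{2}\right) + 308046} = \sqrt{\left(121 - 16\right) + 308046} = \sqrt{105 + 308046} = \sqrt{308151} = 3 \sqrt{34239}$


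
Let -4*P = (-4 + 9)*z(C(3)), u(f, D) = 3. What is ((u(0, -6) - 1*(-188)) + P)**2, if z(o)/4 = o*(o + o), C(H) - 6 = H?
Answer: 383161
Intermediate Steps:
C(H) = 6 + H
z(o) = 8*o**2 (z(o) = 4*(o*(o + o)) = 4*(o*(2*o)) = 4*(2*o**2) = 8*o**2)
P = -810 (P = -(-4 + 9)*8*(6 + 3)**2/4 = -5*8*9**2/4 = -5*8*81/4 = -5*648/4 = -1/4*3240 = -810)
((u(0, -6) - 1*(-188)) + P)**2 = ((3 - 1*(-188)) - 810)**2 = ((3 + 188) - 810)**2 = (191 - 810)**2 = (-619)**2 = 383161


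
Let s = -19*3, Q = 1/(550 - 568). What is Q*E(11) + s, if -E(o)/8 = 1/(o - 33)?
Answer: -5645/99 ≈ -57.020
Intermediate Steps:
E(o) = -8/(-33 + o) (E(o) = -8/(o - 33) = -8/(-33 + o))
Q = -1/18 (Q = 1/(-18) = -1/18 ≈ -0.055556)
s = -57
Q*E(11) + s = -(-4)/(9*(-33 + 11)) - 57 = -(-4)/(9*(-22)) - 57 = -(-4)*(-1)/(9*22) - 57 = -1/18*4/11 - 57 = -2/99 - 57 = -5645/99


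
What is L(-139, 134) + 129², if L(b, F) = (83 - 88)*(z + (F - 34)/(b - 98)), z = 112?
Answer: 3811697/237 ≈ 16083.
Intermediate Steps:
L(b, F) = -560 - 5*(-34 + F)/(-98 + b) (L(b, F) = (83 - 88)*(112 + (F - 34)/(b - 98)) = -5*(112 + (-34 + F)/(-98 + b)) = -560 - 5*(-34 + F)/(-98 + b))
L(-139, 134) + 129² = 5*(11010 - 1*134 - 112*(-139))/(-98 - 139) + 129² = 5*(11010 - 134 + 15568)/(-237) + 16641 = 5*(-1/237)*26444 + 16641 = -132220/237 + 16641 = 3811697/237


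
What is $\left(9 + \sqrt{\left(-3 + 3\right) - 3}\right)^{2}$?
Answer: $\left(9 + i \sqrt{3}\right)^{2} \approx 78.0 + 31.177 i$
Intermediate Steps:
$\left(9 + \sqrt{\left(-3 + 3\right) - 3}\right)^{2} = \left(9 + \sqrt{0 - 3}\right)^{2} = \left(9 + \sqrt{-3}\right)^{2} = \left(9 + i \sqrt{3}\right)^{2}$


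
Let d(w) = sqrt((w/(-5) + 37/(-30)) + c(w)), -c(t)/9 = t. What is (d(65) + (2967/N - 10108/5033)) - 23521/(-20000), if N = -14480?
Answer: -2699598831/2602780000 + I*sqrt(539310)/30 ≈ -1.0372 + 24.479*I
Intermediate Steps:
c(t) = -9*t
d(w) = sqrt(-37/30 - 46*w/5) (d(w) = sqrt((w/(-5) + 37/(-30)) - 9*w) = sqrt((w*(-1/5) + 37*(-1/30)) - 9*w) = sqrt((-w/5 - 37/30) - 9*w) = sqrt((-37/30 - w/5) - 9*w) = sqrt(-37/30 - 46*w/5))
(d(65) + (2967/N - 10108/5033)) - 23521/(-20000) = (sqrt(-1110 - 8280*65)/30 + (2967/(-14480) - 10108/5033)) - 23521/(-20000) = (sqrt(-1110 - 538200)/30 + (2967*(-1/14480) - 10108*1/5033)) - 23521*(-1/20000) = (sqrt(-539310)/30 + (-2967/14480 - 1444/719)) + 23521/20000 = ((I*sqrt(539310))/30 - 23042393/10411120) + 23521/20000 = (I*sqrt(539310)/30 - 23042393/10411120) + 23521/20000 = (-23042393/10411120 + I*sqrt(539310)/30) + 23521/20000 = -2699598831/2602780000 + I*sqrt(539310)/30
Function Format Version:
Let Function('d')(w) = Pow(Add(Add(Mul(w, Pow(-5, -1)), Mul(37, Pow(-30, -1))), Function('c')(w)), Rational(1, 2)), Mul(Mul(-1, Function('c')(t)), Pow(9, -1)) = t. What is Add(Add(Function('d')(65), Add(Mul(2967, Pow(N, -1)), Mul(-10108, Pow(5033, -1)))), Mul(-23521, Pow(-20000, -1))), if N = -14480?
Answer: Add(Rational(-2699598831, 2602780000), Mul(Rational(1, 30), I, Pow(539310, Rational(1, 2)))) ≈ Add(-1.0372, Mul(24.479, I))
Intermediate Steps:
Function('c')(t) = Mul(-9, t)
Function('d')(w) = Pow(Add(Rational(-37, 30), Mul(Rational(-46, 5), w)), Rational(1, 2)) (Function('d')(w) = Pow(Add(Add(Mul(w, Pow(-5, -1)), Mul(37, Pow(-30, -1))), Mul(-9, w)), Rational(1, 2)) = Pow(Add(Add(Mul(w, Rational(-1, 5)), Mul(37, Rational(-1, 30))), Mul(-9, w)), Rational(1, 2)) = Pow(Add(Add(Mul(Rational(-1, 5), w), Rational(-37, 30)), Mul(-9, w)), Rational(1, 2)) = Pow(Add(Add(Rational(-37, 30), Mul(Rational(-1, 5), w)), Mul(-9, w)), Rational(1, 2)) = Pow(Add(Rational(-37, 30), Mul(Rational(-46, 5), w)), Rational(1, 2)))
Add(Add(Function('d')(65), Add(Mul(2967, Pow(N, -1)), Mul(-10108, Pow(5033, -1)))), Mul(-23521, Pow(-20000, -1))) = Add(Add(Mul(Rational(1, 30), Pow(Add(-1110, Mul(-8280, 65)), Rational(1, 2))), Add(Mul(2967, Pow(-14480, -1)), Mul(-10108, Pow(5033, -1)))), Mul(-23521, Pow(-20000, -1))) = Add(Add(Mul(Rational(1, 30), Pow(Add(-1110, -538200), Rational(1, 2))), Add(Mul(2967, Rational(-1, 14480)), Mul(-10108, Rational(1, 5033)))), Mul(-23521, Rational(-1, 20000))) = Add(Add(Mul(Rational(1, 30), Pow(-539310, Rational(1, 2))), Add(Rational(-2967, 14480), Rational(-1444, 719))), Rational(23521, 20000)) = Add(Add(Mul(Rational(1, 30), Mul(I, Pow(539310, Rational(1, 2)))), Rational(-23042393, 10411120)), Rational(23521, 20000)) = Add(Add(Mul(Rational(1, 30), I, Pow(539310, Rational(1, 2))), Rational(-23042393, 10411120)), Rational(23521, 20000)) = Add(Add(Rational(-23042393, 10411120), Mul(Rational(1, 30), I, Pow(539310, Rational(1, 2)))), Rational(23521, 20000)) = Add(Rational(-2699598831, 2602780000), Mul(Rational(1, 30), I, Pow(539310, Rational(1, 2))))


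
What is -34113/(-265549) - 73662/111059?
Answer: -15772314771/29491606391 ≈ -0.53481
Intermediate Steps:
-34113/(-265549) - 73662/111059 = -34113*(-1/265549) - 73662*1/111059 = 34113/265549 - 73662/111059 = -15772314771/29491606391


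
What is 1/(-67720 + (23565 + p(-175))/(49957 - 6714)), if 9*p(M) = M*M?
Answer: -389187/26355500930 ≈ -1.4767e-5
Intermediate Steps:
p(M) = M²/9 (p(M) = (M*M)/9 = M²/9)
1/(-67720 + (23565 + p(-175))/(49957 - 6714)) = 1/(-67720 + (23565 + (⅑)*(-175)²)/(49957 - 6714)) = 1/(-67720 + (23565 + (⅑)*30625)/43243) = 1/(-67720 + (23565 + 30625/9)*(1/43243)) = 1/(-67720 + (242710/9)*(1/43243)) = 1/(-67720 + 242710/389187) = 1/(-26355500930/389187) = -389187/26355500930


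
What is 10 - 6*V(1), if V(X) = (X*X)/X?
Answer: 4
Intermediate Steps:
V(X) = X (V(X) = X²/X = X)
10 - 6*V(1) = 10 - 6*1 = 10 - 6 = 4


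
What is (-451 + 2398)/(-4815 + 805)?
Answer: -1947/4010 ≈ -0.48554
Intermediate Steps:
(-451 + 2398)/(-4815 + 805) = 1947/(-4010) = 1947*(-1/4010) = -1947/4010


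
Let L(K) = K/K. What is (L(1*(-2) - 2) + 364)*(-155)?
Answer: -56575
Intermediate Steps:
L(K) = 1
(L(1*(-2) - 2) + 364)*(-155) = (1 + 364)*(-155) = 365*(-155) = -56575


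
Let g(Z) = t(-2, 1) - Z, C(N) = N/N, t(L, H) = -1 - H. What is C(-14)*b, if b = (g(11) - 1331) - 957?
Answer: -2301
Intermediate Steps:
C(N) = 1
g(Z) = -2 - Z (g(Z) = (-1 - 1*1) - Z = (-1 - 1) - Z = -2 - Z)
b = -2301 (b = ((-2 - 1*11) - 1331) - 957 = ((-2 - 11) - 1331) - 957 = (-13 - 1331) - 957 = -1344 - 957 = -2301)
C(-14)*b = 1*(-2301) = -2301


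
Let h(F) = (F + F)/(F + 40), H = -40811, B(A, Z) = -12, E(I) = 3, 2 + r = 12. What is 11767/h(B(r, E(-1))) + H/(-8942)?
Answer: -184074683/13413 ≈ -13724.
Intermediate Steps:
r = 10 (r = -2 + 12 = 10)
h(F) = 2*F/(40 + F) (h(F) = (2*F)/(40 + F) = 2*F/(40 + F))
11767/h(B(r, E(-1))) + H/(-8942) = 11767/((2*(-12)/(40 - 12))) - 40811/(-8942) = 11767/((2*(-12)/28)) - 40811*(-1/8942) = 11767/((2*(-12)*(1/28))) + 40811/8942 = 11767/(-6/7) + 40811/8942 = 11767*(-7/6) + 40811/8942 = -82369/6 + 40811/8942 = -184074683/13413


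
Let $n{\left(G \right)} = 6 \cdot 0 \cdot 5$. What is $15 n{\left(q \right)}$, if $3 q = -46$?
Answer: $0$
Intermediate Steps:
$q = - \frac{46}{3}$ ($q = \frac{1}{3} \left(-46\right) = - \frac{46}{3} \approx -15.333$)
$n{\left(G \right)} = 0$ ($n{\left(G \right)} = 0 \cdot 5 = 0$)
$15 n{\left(q \right)} = 15 \cdot 0 = 0$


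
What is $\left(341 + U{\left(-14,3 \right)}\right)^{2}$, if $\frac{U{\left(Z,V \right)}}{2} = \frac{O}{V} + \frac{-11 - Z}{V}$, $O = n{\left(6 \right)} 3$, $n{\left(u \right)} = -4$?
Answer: $112225$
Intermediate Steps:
$O = -12$ ($O = \left(-4\right) 3 = -12$)
$U{\left(Z,V \right)} = - \frac{24}{V} + \frac{2 \left(-11 - Z\right)}{V}$ ($U{\left(Z,V \right)} = 2 \left(- \frac{12}{V} + \frac{-11 - Z}{V}\right) = - \frac{24}{V} + \frac{2 \left(-11 - Z\right)}{V}$)
$\left(341 + U{\left(-14,3 \right)}\right)^{2} = \left(341 + \frac{2 \left(-23 - -14\right)}{3}\right)^{2} = \left(341 + 2 \cdot \frac{1}{3} \left(-23 + 14\right)\right)^{2} = \left(341 + 2 \cdot \frac{1}{3} \left(-9\right)\right)^{2} = \left(341 - 6\right)^{2} = 335^{2} = 112225$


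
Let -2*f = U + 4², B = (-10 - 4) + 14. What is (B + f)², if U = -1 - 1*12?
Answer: 9/4 ≈ 2.2500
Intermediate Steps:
B = 0 (B = -14 + 14 = 0)
U = -13 (U = -1 - 12 = -13)
f = -3/2 (f = -(-13 + 4²)/2 = -(-13 + 16)/2 = -½*3 = -3/2 ≈ -1.5000)
(B + f)² = (0 - 3/2)² = (-3/2)² = 9/4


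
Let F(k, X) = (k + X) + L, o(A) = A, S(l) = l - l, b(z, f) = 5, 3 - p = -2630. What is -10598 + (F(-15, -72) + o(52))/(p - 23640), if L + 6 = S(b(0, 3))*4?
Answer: -222632145/21007 ≈ -10598.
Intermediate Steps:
p = 2633 (p = 3 - 1*(-2630) = 3 + 2630 = 2633)
S(l) = 0
L = -6 (L = -6 + 0*4 = -6 + 0 = -6)
F(k, X) = -6 + X + k (F(k, X) = (k + X) - 6 = (X + k) - 6 = -6 + X + k)
-10598 + (F(-15, -72) + o(52))/(p - 23640) = -10598 + ((-6 - 72 - 15) + 52)/(2633 - 23640) = -10598 + (-93 + 52)/(-21007) = -10598 - 41*(-1/21007) = -10598 + 41/21007 = -222632145/21007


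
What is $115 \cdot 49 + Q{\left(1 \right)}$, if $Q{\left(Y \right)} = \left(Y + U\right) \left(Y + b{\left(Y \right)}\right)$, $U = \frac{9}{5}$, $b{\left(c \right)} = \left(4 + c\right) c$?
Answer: $\frac{28259}{5} \approx 5651.8$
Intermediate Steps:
$b{\left(c \right)} = c \left(4 + c\right)$
$U = \frac{9}{5}$ ($U = 9 \cdot \frac{1}{5} = \frac{9}{5} \approx 1.8$)
$Q{\left(Y \right)} = \left(\frac{9}{5} + Y\right) \left(Y + Y \left(4 + Y\right)\right)$ ($Q{\left(Y \right)} = \left(Y + \frac{9}{5}\right) \left(Y + Y \left(4 + Y\right)\right) = \left(\frac{9}{5} + Y\right) \left(Y + Y \left(4 + Y\right)\right)$)
$115 \cdot 49 + Q{\left(1 \right)} = 115 \cdot 49 + \frac{1}{5} \cdot 1 \left(45 + 5 \cdot 1^{2} + 34 \cdot 1\right) = 5635 + \frac{1}{5} \cdot 1 \left(45 + 5 \cdot 1 + 34\right) = 5635 + \frac{1}{5} \cdot 1 \left(45 + 5 + 34\right) = 5635 + \frac{1}{5} \cdot 1 \cdot 84 = 5635 + \frac{84}{5} = \frac{28259}{5}$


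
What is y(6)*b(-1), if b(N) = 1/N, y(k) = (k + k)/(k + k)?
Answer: -1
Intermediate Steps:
y(k) = 1 (y(k) = (2*k)/((2*k)) = (2*k)*(1/(2*k)) = 1)
y(6)*b(-1) = 1/(-1) = 1*(-1) = -1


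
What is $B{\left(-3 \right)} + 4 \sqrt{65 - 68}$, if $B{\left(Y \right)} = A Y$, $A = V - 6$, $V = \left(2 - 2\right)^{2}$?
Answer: $18 + 4 i \sqrt{3} \approx 18.0 + 6.9282 i$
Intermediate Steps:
$V = 0$ ($V = 0^{2} = 0$)
$A = -6$ ($A = 0 - 6 = -6$)
$B{\left(Y \right)} = - 6 Y$
$B{\left(-3 \right)} + 4 \sqrt{65 - 68} = \left(-6\right) \left(-3\right) + 4 \sqrt{65 - 68} = 18 + 4 \sqrt{-3} = 18 + 4 i \sqrt{3}$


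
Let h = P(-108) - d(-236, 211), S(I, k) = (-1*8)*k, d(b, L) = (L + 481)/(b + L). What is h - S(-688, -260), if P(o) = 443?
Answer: -40233/25 ≈ -1609.3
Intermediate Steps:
d(b, L) = (481 + L)/(L + b)
S(I, k) = -8*k
h = 11767/25 (h = 443 - (481 + 211)/(211 - 236) = 443 - 692/(-25) = 443 - (-1)*692/25 = 443 - 1*(-692/25) = 443 + 692/25 = 11767/25 ≈ 470.68)
h - S(-688, -260) = 11767/25 - (-8)*(-260) = 11767/25 - 1*2080 = 11767/25 - 2080 = -40233/25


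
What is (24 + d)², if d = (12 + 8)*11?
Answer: 59536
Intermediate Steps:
d = 220 (d = 20*11 = 220)
(24 + d)² = (24 + 220)² = 244² = 59536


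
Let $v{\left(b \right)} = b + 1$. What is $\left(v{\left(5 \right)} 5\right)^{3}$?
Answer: $27000$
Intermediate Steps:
$v{\left(b \right)} = 1 + b$
$\left(v{\left(5 \right)} 5\right)^{3} = \left(\left(1 + 5\right) 5\right)^{3} = \left(6 \cdot 5\right)^{3} = 30^{3} = 27000$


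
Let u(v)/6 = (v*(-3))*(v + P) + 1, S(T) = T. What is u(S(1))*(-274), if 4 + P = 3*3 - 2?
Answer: 18084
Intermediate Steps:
P = 3 (P = -4 + (3*3 - 2) = -4 + (9 - 2) = -4 + 7 = 3)
u(v) = 6 - 18*v*(3 + v) (u(v) = 6*((v*(-3))*(v + 3) + 1) = 6*((-3*v)*(3 + v) + 1) = 6*(-3*v*(3 + v) + 1) = 6*(1 - 3*v*(3 + v)) = 6 - 18*v*(3 + v))
u(S(1))*(-274) = (6 - 54*1 - 18*1²)*(-274) = (6 - 54 - 18*1)*(-274) = (6 - 54 - 18)*(-274) = -66*(-274) = 18084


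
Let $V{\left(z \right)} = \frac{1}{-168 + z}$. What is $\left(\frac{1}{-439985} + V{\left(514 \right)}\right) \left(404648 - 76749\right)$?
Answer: $\frac{11089014497}{11710370} \approx 946.94$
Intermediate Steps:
$\left(\frac{1}{-439985} + V{\left(514 \right)}\right) \left(404648 - 76749\right) = \left(\frac{1}{-439985} + \frac{1}{-168 + 514}\right) \left(404648 - 76749\right) = \left(- \frac{1}{439985} + \frac{1}{346}\right) 327899 = \frac{439639}{152234810} \cdot 327899 = \frac{11089014497}{11710370}$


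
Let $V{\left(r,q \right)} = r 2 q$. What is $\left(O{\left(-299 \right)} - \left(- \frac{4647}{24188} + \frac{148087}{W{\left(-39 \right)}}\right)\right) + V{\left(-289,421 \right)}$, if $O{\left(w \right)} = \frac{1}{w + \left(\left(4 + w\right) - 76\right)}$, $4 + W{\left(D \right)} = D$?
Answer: $- \frac{83585794312067}{348428140} \approx -2.3989 \cdot 10^{5}$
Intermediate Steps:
$W{\left(D \right)} = -4 + D$
$V{\left(r,q \right)} = 2 q r$ ($V{\left(r,q \right)} = 2 r q = 2 q r$)
$O{\left(w \right)} = \frac{1}{-72 + 2 w}$ ($O{\left(w \right)} = \frac{1}{w + \left(-72 + w\right)} = \frac{1}{-72 + 2 w}$)
$\left(O{\left(-299 \right)} - \left(- \frac{4647}{24188} + \frac{148087}{W{\left(-39 \right)}}\right)\right) + V{\left(-289,421 \right)} = \left(\frac{1}{2 \left(-36 - 299\right)} - \left(- \frac{4647}{24188} + \frac{148087}{-4 - 39}\right)\right) + 2 \cdot 421 \left(-289\right) = \left(\frac{1}{2 \left(-335\right)} - \left(- \frac{4647}{24188} + \frac{148087}{-43}\right)\right) - 243338 = \left(\frac{1}{2} \left(- \frac{1}{335}\right) + \left(\left(-148087\right) \left(- \frac{1}{43}\right) + \frac{4647}{24188}\right)\right) - 243338 = \left(- \frac{1}{670} + \left(\frac{148087}{43} + \frac{4647}{24188}\right)\right) - 243338 = \left(- \frac{1}{670} + \frac{3582128177}{1040084}\right) - 243338 = \frac{1200012419253}{348428140} - 243338 = - \frac{83585794312067}{348428140}$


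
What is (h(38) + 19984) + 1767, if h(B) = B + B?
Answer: 21827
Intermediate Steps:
h(B) = 2*B
(h(38) + 19984) + 1767 = (2*38 + 19984) + 1767 = (76 + 19984) + 1767 = 20060 + 1767 = 21827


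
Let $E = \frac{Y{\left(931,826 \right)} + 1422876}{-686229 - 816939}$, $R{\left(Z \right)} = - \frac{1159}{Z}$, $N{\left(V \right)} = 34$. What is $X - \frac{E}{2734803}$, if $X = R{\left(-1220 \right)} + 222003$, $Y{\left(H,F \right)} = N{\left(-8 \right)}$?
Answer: $\frac{120082764860804833}{540903731040} \approx 2.22 \cdot 10^{5}$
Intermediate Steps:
$Y{\left(H,F \right)} = 34$
$X = \frac{4440079}{20}$ ($X = - \frac{1159}{-1220} + 222003 = \left(-1159\right) \left(- \frac{1}{1220}\right) + 222003 = \frac{19}{20} + 222003 = \frac{4440079}{20} \approx 2.22 \cdot 10^{5}$)
$E = - \frac{711455}{751584}$ ($E = \frac{34 + 1422876}{-686229 - 816939} = \frac{1422910}{-1503168} = 1422910 \left(- \frac{1}{1503168}\right) = - \frac{711455}{751584} \approx -0.94661$)
$X - \frac{E}{2734803} = \frac{4440079}{20} - - \frac{711455}{751584 \cdot 2734803} = \frac{4440079}{20} - \left(- \frac{711455}{751584}\right) \frac{1}{2734803} = \frac{4440079}{20} - - \frac{37445}{108180746208} = \frac{4440079}{20} + \frac{37445}{108180746208} = \frac{120082764860804833}{540903731040}$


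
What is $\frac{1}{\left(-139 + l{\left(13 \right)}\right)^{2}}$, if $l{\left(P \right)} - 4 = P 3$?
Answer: $\frac{1}{9216} \approx 0.00010851$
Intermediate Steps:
$l{\left(P \right)} = 4 + 3 P$ ($l{\left(P \right)} = 4 + P 3 = 4 + 3 P$)
$\frac{1}{\left(-139 + l{\left(13 \right)}\right)^{2}} = \frac{1}{\left(-139 + \left(4 + 3 \cdot 13\right)\right)^{2}} = \frac{1}{\left(-139 + \left(4 + 39\right)\right)^{2}} = \frac{1}{\left(-139 + 43\right)^{2}} = \frac{1}{\left(-96\right)^{2}} = \frac{1}{9216}$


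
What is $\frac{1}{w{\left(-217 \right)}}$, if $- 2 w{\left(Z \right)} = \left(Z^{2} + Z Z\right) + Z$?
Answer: $- \frac{2}{93961} \approx -2.1285 \cdot 10^{-5}$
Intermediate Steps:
$w{\left(Z \right)} = - Z^{2} - \frac{Z}{2}$ ($w{\left(Z \right)} = - \frac{\left(Z^{2} + Z Z\right) + Z}{2} = - \frac{\left(Z^{2} + Z^{2}\right) + Z}{2} = - \frac{2 Z^{2} + Z}{2} = - \frac{Z + 2 Z^{2}}{2} = - Z^{2} - \frac{Z}{2}$)
$\frac{1}{w{\left(-217 \right)}} = \frac{1}{\left(-1\right) \left(-217\right) \left(\frac{1}{2} - 217\right)} = \frac{1}{\left(-1\right) \left(-217\right) \left(- \frac{433}{2}\right)} = \frac{1}{- \frac{93961}{2}} = - \frac{2}{93961}$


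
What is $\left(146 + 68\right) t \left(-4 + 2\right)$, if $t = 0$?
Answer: $0$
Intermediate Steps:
$\left(146 + 68\right) t \left(-4 + 2\right) = \left(146 + 68\right) 0 \left(-4 + 2\right) = 214 \cdot 0 \left(-2\right) = 214 \cdot 0 = 0$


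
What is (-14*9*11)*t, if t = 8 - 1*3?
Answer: -6930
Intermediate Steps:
t = 5 (t = 8 - 3 = 5)
(-14*9*11)*t = (-14*9*11)*5 = -126*11*5 = -1386*5 = -6930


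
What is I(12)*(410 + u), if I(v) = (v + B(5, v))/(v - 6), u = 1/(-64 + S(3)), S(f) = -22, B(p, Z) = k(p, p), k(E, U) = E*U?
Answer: 434861/172 ≈ 2528.3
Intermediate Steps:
B(p, Z) = p² (B(p, Z) = p*p = p²)
u = -1/86 (u = 1/(-64 - 22) = 1/(-86) = -1/86 ≈ -0.011628)
I(v) = (25 + v)/(-6 + v) (I(v) = (v + 5²)/(v - 6) = (v + 25)/(-6 + v) = (25 + v)/(-6 + v))
I(12)*(410 + u) = ((25 + 12)/(-6 + 12))*(410 - 1/86) = (37/6)*(35259/86) = 434861/172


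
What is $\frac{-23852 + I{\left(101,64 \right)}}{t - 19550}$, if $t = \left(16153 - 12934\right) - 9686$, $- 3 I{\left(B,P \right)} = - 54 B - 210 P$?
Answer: $\frac{17554}{26017} \approx 0.67471$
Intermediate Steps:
$I{\left(B,P \right)} = 18 B + 70 P$ ($I{\left(B,P \right)} = - \frac{- 54 B - 210 P}{3} = - \frac{- 210 P - 54 B}{3} = 18 B + 70 P$)
$t = -6467$ ($t = 3219 - 9686 = -6467$)
$\frac{-23852 + I{\left(101,64 \right)}}{t - 19550} = \frac{-23852 + \left(18 \cdot 101 + 70 \cdot 64\right)}{-6467 - 19550} = \frac{-23852 + \left(1818 + 4480\right)}{-26017} = \left(-23852 + 6298\right) \left(- \frac{1}{26017}\right) = \left(-17554\right) \left(- \frac{1}{26017}\right) = \frac{17554}{26017}$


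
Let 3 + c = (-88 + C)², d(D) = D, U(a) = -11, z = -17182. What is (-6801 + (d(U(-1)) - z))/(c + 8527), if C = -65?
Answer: 10370/31933 ≈ 0.32474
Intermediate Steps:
c = 23406 (c = -3 + (-88 - 65)² = -3 + (-153)² = -3 + 23409 = 23406)
(-6801 + (d(U(-1)) - z))/(c + 8527) = (-6801 + (-11 - 1*(-17182)))/(23406 + 8527) = (-6801 + (-11 + 17182))/31933 = (-6801 + 17171)*(1/31933) = 10370*(1/31933) = 10370/31933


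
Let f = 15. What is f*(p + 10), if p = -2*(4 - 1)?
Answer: 60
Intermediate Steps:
p = -6 (p = -2*3 = -6)
f*(p + 10) = 15*(-6 + 10) = 15*4 = 60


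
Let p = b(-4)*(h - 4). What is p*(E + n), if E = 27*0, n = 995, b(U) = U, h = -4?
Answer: 31840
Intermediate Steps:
p = 32 (p = -4*(-4 - 4) = -4*(-8) = 32)
E = 0
p*(E + n) = 32*(0 + 995) = 32*995 = 31840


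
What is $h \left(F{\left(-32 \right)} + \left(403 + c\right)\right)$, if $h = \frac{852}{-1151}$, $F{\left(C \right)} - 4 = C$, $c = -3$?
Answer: $- \frac{316944}{1151} \approx -275.36$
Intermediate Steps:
$F{\left(C \right)} = 4 + C$
$h = - \frac{852}{1151}$ ($h = 852 \left(- \frac{1}{1151}\right) = - \frac{852}{1151} \approx -0.74023$)
$h \left(F{\left(-32 \right)} + \left(403 + c\right)\right) = - \frac{852 \left(\left(4 - 32\right) + \left(403 - 3\right)\right)}{1151} = - \frac{852 \left(-28 + 400\right)}{1151} = \left(- \frac{852}{1151}\right) 372 = - \frac{316944}{1151}$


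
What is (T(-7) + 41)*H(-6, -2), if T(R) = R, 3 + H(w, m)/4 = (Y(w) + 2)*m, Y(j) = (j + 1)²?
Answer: -7752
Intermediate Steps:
Y(j) = (1 + j)²
H(w, m) = -12 + 4*m*(2 + (1 + w)²) (H(w, m) = -12 + 4*(((1 + w)² + 2)*m) = -12 + 4*((2 + (1 + w)²)*m) = -12 + 4*(m*(2 + (1 + w)²)) = -12 + 4*m*(2 + (1 + w)²))
(T(-7) + 41)*H(-6, -2) = (-7 + 41)*(-12 + 8*(-2) + 4*(-2)*(1 - 6)²) = 34*(-12 - 16 + 4*(-2)*(-5)²) = 34*(-12 - 16 + 4*(-2)*25) = 34*(-12 - 16 - 200) = 34*(-228) = -7752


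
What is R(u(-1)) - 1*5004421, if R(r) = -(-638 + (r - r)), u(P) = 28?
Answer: -5003783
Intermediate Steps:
R(r) = 638 (R(r) = -(-638 + 0) = -1*(-638) = 638)
R(u(-1)) - 1*5004421 = 638 - 1*5004421 = 638 - 5004421 = -5003783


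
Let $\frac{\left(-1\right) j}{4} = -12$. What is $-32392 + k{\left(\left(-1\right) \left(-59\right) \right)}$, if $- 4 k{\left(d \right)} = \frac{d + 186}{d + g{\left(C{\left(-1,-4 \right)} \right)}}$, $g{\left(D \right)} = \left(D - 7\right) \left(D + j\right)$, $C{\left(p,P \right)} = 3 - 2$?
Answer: $- \frac{6089647}{188} \approx -32392.0$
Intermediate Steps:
$j = 48$ ($j = \left(-4\right) \left(-12\right) = 48$)
$C{\left(p,P \right)} = 1$
$g{\left(D \right)} = \left(-7 + D\right) \left(48 + D\right)$ ($g{\left(D \right)} = \left(D - 7\right) \left(D + 48\right) = \left(-7 + D\right) \left(48 + D\right)$)
$k{\left(d \right)} = - \frac{186 + d}{4 \left(-294 + d\right)}$ ($k{\left(d \right)} = - \frac{\left(d + 186\right) \frac{1}{d + \left(-336 + 1^{2} + 41 \cdot 1\right)}}{4} = - \frac{\left(186 + d\right) \frac{1}{d + \left(-336 + 1 + 41\right)}}{4} = - \frac{\left(186 + d\right) \frac{1}{d - 294}}{4} = - \frac{\left(186 + d\right) \frac{1}{-294 + d}}{4} = - \frac{\frac{1}{-294 + d} \left(186 + d\right)}{4} = - \frac{186 + d}{4 \left(-294 + d\right)}$)
$-32392 + k{\left(\left(-1\right) \left(-59\right) \right)} = -32392 + \frac{-186 - \left(-1\right) \left(-59\right)}{4 \left(-294 - -59\right)} = -32392 + \frac{-186 - 59}{4 \left(-294 + 59\right)} = -32392 + \frac{-186 - 59}{4 \left(-235\right)} = -32392 + \frac{1}{4} \left(- \frac{1}{235}\right) \left(-245\right) = -32392 + \frac{49}{188} = - \frac{6089647}{188}$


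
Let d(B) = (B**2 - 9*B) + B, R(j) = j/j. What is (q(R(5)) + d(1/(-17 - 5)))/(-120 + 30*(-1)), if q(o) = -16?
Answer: 7567/72600 ≈ 0.10423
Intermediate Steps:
R(j) = 1
d(B) = B**2 - 8*B
(q(R(5)) + d(1/(-17 - 5)))/(-120 + 30*(-1)) = (-16 + (-8 + 1/(-17 - 5))/(-17 - 5))/(-120 + 30*(-1)) = (-16 + (-8 + 1/(-22))/(-22))/(-120 - 30) = (-16 - (-8 - 1/22)/22)/(-150) = (-16 - 1/22*(-177/22))*(-1/150) = (-16 + 177/484)*(-1/150) = -7567/484*(-1/150) = 7567/72600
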